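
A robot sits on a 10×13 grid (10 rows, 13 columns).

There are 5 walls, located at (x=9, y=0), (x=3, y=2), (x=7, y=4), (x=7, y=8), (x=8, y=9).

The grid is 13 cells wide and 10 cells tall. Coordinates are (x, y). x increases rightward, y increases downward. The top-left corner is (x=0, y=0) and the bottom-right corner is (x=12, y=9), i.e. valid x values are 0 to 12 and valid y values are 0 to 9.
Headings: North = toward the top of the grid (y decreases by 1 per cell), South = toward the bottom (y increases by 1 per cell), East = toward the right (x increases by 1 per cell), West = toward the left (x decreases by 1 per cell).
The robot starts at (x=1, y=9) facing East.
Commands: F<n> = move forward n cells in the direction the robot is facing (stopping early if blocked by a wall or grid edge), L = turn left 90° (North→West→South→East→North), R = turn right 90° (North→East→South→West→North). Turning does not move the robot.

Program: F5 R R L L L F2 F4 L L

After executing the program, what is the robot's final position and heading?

Start: (x=1, y=9), facing East
  F5: move forward 5, now at (x=6, y=9)
  R: turn right, now facing South
  R: turn right, now facing West
  L: turn left, now facing South
  L: turn left, now facing East
  L: turn left, now facing North
  F2: move forward 2, now at (x=6, y=7)
  F4: move forward 4, now at (x=6, y=3)
  L: turn left, now facing West
  L: turn left, now facing South
Final: (x=6, y=3), facing South

Answer: Final position: (x=6, y=3), facing South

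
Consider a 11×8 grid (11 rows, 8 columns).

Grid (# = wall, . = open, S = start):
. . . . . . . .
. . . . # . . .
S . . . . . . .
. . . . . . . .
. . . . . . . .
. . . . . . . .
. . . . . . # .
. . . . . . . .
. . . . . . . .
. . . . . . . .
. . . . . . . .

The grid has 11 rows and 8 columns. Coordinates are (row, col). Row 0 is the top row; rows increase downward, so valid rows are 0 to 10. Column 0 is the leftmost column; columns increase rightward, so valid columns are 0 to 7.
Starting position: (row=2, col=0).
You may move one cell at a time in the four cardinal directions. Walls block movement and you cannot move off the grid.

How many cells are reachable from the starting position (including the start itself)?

Answer: Reachable cells: 86

Derivation:
BFS flood-fill from (row=2, col=0):
  Distance 0: (row=2, col=0)
  Distance 1: (row=1, col=0), (row=2, col=1), (row=3, col=0)
  Distance 2: (row=0, col=0), (row=1, col=1), (row=2, col=2), (row=3, col=1), (row=4, col=0)
  Distance 3: (row=0, col=1), (row=1, col=2), (row=2, col=3), (row=3, col=2), (row=4, col=1), (row=5, col=0)
  Distance 4: (row=0, col=2), (row=1, col=3), (row=2, col=4), (row=3, col=3), (row=4, col=2), (row=5, col=1), (row=6, col=0)
  Distance 5: (row=0, col=3), (row=2, col=5), (row=3, col=4), (row=4, col=3), (row=5, col=2), (row=6, col=1), (row=7, col=0)
  Distance 6: (row=0, col=4), (row=1, col=5), (row=2, col=6), (row=3, col=5), (row=4, col=4), (row=5, col=3), (row=6, col=2), (row=7, col=1), (row=8, col=0)
  Distance 7: (row=0, col=5), (row=1, col=6), (row=2, col=7), (row=3, col=6), (row=4, col=5), (row=5, col=4), (row=6, col=3), (row=7, col=2), (row=8, col=1), (row=9, col=0)
  Distance 8: (row=0, col=6), (row=1, col=7), (row=3, col=7), (row=4, col=6), (row=5, col=5), (row=6, col=4), (row=7, col=3), (row=8, col=2), (row=9, col=1), (row=10, col=0)
  Distance 9: (row=0, col=7), (row=4, col=7), (row=5, col=6), (row=6, col=5), (row=7, col=4), (row=8, col=3), (row=9, col=2), (row=10, col=1)
  Distance 10: (row=5, col=7), (row=7, col=5), (row=8, col=4), (row=9, col=3), (row=10, col=2)
  Distance 11: (row=6, col=7), (row=7, col=6), (row=8, col=5), (row=9, col=4), (row=10, col=3)
  Distance 12: (row=7, col=7), (row=8, col=6), (row=9, col=5), (row=10, col=4)
  Distance 13: (row=8, col=7), (row=9, col=6), (row=10, col=5)
  Distance 14: (row=9, col=7), (row=10, col=6)
  Distance 15: (row=10, col=7)
Total reachable: 86 (grid has 86 open cells total)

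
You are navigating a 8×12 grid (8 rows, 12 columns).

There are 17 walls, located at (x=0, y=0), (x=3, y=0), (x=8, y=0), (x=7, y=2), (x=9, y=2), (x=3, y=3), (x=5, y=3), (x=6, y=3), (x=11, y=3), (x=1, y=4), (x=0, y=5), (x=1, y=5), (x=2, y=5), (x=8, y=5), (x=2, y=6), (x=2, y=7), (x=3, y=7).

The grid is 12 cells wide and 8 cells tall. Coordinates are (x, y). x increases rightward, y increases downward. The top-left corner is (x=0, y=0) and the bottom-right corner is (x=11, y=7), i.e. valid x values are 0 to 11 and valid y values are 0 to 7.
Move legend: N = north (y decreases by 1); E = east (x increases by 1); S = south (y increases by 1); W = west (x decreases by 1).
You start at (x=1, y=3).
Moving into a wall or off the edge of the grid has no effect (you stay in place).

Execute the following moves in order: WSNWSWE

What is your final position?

Answer: Final position: (x=0, y=4)

Derivation:
Start: (x=1, y=3)
  W (west): (x=1, y=3) -> (x=0, y=3)
  S (south): (x=0, y=3) -> (x=0, y=4)
  N (north): (x=0, y=4) -> (x=0, y=3)
  W (west): blocked, stay at (x=0, y=3)
  S (south): (x=0, y=3) -> (x=0, y=4)
  W (west): blocked, stay at (x=0, y=4)
  E (east): blocked, stay at (x=0, y=4)
Final: (x=0, y=4)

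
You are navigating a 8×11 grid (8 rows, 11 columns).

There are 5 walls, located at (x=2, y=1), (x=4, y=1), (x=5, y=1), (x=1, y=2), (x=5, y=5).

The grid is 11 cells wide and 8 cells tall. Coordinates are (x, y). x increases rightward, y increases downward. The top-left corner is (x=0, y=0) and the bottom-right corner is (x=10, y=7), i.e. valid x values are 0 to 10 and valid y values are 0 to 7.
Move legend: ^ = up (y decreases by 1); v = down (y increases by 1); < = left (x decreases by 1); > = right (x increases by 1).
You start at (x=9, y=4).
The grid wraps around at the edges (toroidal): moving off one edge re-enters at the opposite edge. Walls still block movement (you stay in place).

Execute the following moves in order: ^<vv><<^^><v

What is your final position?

Start: (x=9, y=4)
  ^ (up): (x=9, y=4) -> (x=9, y=3)
  < (left): (x=9, y=3) -> (x=8, y=3)
  v (down): (x=8, y=3) -> (x=8, y=4)
  v (down): (x=8, y=4) -> (x=8, y=5)
  > (right): (x=8, y=5) -> (x=9, y=5)
  < (left): (x=9, y=5) -> (x=8, y=5)
  < (left): (x=8, y=5) -> (x=7, y=5)
  ^ (up): (x=7, y=5) -> (x=7, y=4)
  ^ (up): (x=7, y=4) -> (x=7, y=3)
  > (right): (x=7, y=3) -> (x=8, y=3)
  < (left): (x=8, y=3) -> (x=7, y=3)
  v (down): (x=7, y=3) -> (x=7, y=4)
Final: (x=7, y=4)

Answer: Final position: (x=7, y=4)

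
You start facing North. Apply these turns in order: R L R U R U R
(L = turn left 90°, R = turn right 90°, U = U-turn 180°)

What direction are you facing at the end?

Start: North
  R (right (90° clockwise)) -> East
  L (left (90° counter-clockwise)) -> North
  R (right (90° clockwise)) -> East
  U (U-turn (180°)) -> West
  R (right (90° clockwise)) -> North
  U (U-turn (180°)) -> South
  R (right (90° clockwise)) -> West
Final: West

Answer: Final heading: West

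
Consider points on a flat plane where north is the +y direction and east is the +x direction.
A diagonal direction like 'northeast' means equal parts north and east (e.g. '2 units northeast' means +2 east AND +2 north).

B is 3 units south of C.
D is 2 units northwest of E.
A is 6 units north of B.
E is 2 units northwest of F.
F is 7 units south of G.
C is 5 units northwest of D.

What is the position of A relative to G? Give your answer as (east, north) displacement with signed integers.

Answer: A is at (east=-9, north=5) relative to G.

Derivation:
Place G at the origin (east=0, north=0).
  F is 7 units south of G: delta (east=+0, north=-7); F at (east=0, north=-7).
  E is 2 units northwest of F: delta (east=-2, north=+2); E at (east=-2, north=-5).
  D is 2 units northwest of E: delta (east=-2, north=+2); D at (east=-4, north=-3).
  C is 5 units northwest of D: delta (east=-5, north=+5); C at (east=-9, north=2).
  B is 3 units south of C: delta (east=+0, north=-3); B at (east=-9, north=-1).
  A is 6 units north of B: delta (east=+0, north=+6); A at (east=-9, north=5).
Therefore A relative to G: (east=-9, north=5).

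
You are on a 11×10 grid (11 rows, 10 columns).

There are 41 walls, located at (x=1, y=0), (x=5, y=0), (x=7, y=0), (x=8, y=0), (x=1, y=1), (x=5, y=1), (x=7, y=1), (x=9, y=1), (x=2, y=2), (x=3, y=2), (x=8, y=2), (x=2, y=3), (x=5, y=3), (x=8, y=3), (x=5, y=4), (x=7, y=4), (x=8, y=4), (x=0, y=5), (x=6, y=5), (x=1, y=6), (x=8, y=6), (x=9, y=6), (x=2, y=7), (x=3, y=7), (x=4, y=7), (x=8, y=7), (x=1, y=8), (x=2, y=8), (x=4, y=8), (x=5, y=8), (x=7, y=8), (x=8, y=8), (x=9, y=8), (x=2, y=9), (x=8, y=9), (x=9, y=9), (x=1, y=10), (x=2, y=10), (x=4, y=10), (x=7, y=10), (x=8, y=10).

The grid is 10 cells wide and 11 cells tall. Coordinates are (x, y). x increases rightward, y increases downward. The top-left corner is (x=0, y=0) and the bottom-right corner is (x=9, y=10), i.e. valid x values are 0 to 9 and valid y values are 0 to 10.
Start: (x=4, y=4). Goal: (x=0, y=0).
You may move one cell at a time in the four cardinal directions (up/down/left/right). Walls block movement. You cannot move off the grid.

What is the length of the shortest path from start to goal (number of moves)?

BFS from (x=4, y=4) until reaching (x=0, y=0):
  Distance 0: (x=4, y=4)
  Distance 1: (x=4, y=3), (x=3, y=4), (x=4, y=5)
  Distance 2: (x=4, y=2), (x=3, y=3), (x=2, y=4), (x=3, y=5), (x=5, y=5), (x=4, y=6)
  Distance 3: (x=4, y=1), (x=5, y=2), (x=1, y=4), (x=2, y=5), (x=3, y=6), (x=5, y=6)
  Distance 4: (x=4, y=0), (x=3, y=1), (x=6, y=2), (x=1, y=3), (x=0, y=4), (x=1, y=5), (x=2, y=6), (x=6, y=6), (x=5, y=7)
  Distance 5: (x=3, y=0), (x=2, y=1), (x=6, y=1), (x=1, y=2), (x=7, y=2), (x=0, y=3), (x=6, y=3), (x=7, y=6), (x=6, y=7)
  Distance 6: (x=2, y=0), (x=6, y=0), (x=0, y=2), (x=7, y=3), (x=6, y=4), (x=7, y=5), (x=7, y=7), (x=6, y=8)
  Distance 7: (x=0, y=1), (x=8, y=5), (x=6, y=9)
  Distance 8: (x=0, y=0), (x=9, y=5), (x=5, y=9), (x=7, y=9), (x=6, y=10)  <- goal reached here
One shortest path (8 moves): (x=4, y=4) -> (x=3, y=4) -> (x=2, y=4) -> (x=1, y=4) -> (x=0, y=4) -> (x=0, y=3) -> (x=0, y=2) -> (x=0, y=1) -> (x=0, y=0)

Answer: Shortest path length: 8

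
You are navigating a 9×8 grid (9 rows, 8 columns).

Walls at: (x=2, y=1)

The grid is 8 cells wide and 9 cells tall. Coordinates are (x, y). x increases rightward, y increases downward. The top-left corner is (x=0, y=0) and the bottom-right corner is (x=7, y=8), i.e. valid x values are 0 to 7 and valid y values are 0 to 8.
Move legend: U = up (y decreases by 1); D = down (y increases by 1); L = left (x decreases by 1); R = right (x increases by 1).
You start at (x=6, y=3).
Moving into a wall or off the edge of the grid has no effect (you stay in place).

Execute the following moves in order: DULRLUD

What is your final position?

Start: (x=6, y=3)
  D (down): (x=6, y=3) -> (x=6, y=4)
  U (up): (x=6, y=4) -> (x=6, y=3)
  L (left): (x=6, y=3) -> (x=5, y=3)
  R (right): (x=5, y=3) -> (x=6, y=3)
  L (left): (x=6, y=3) -> (x=5, y=3)
  U (up): (x=5, y=3) -> (x=5, y=2)
  D (down): (x=5, y=2) -> (x=5, y=3)
Final: (x=5, y=3)

Answer: Final position: (x=5, y=3)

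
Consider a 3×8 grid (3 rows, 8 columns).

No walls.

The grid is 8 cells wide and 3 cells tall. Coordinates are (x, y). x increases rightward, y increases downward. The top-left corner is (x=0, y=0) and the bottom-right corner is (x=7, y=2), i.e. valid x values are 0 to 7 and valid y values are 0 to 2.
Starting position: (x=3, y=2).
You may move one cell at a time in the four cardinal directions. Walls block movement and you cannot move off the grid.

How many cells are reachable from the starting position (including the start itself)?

BFS flood-fill from (x=3, y=2):
  Distance 0: (x=3, y=2)
  Distance 1: (x=3, y=1), (x=2, y=2), (x=4, y=2)
  Distance 2: (x=3, y=0), (x=2, y=1), (x=4, y=1), (x=1, y=2), (x=5, y=2)
  Distance 3: (x=2, y=0), (x=4, y=0), (x=1, y=1), (x=5, y=1), (x=0, y=2), (x=6, y=2)
  Distance 4: (x=1, y=0), (x=5, y=0), (x=0, y=1), (x=6, y=1), (x=7, y=2)
  Distance 5: (x=0, y=0), (x=6, y=0), (x=7, y=1)
  Distance 6: (x=7, y=0)
Total reachable: 24 (grid has 24 open cells total)

Answer: Reachable cells: 24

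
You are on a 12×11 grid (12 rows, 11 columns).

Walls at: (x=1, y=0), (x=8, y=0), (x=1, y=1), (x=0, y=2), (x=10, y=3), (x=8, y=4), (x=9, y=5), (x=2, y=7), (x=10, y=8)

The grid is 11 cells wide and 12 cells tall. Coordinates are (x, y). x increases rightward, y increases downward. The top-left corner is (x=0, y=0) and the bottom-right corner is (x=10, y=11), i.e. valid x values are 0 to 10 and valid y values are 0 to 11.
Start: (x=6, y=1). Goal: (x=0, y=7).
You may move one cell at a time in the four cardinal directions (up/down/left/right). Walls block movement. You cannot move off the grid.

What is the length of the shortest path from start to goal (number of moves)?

Answer: Shortest path length: 12

Derivation:
BFS from (x=6, y=1) until reaching (x=0, y=7):
  Distance 0: (x=6, y=1)
  Distance 1: (x=6, y=0), (x=5, y=1), (x=7, y=1), (x=6, y=2)
  Distance 2: (x=5, y=0), (x=7, y=0), (x=4, y=1), (x=8, y=1), (x=5, y=2), (x=7, y=2), (x=6, y=3)
  Distance 3: (x=4, y=0), (x=3, y=1), (x=9, y=1), (x=4, y=2), (x=8, y=2), (x=5, y=3), (x=7, y=3), (x=6, y=4)
  Distance 4: (x=3, y=0), (x=9, y=0), (x=2, y=1), (x=10, y=1), (x=3, y=2), (x=9, y=2), (x=4, y=3), (x=8, y=3), (x=5, y=4), (x=7, y=4), (x=6, y=5)
  Distance 5: (x=2, y=0), (x=10, y=0), (x=2, y=2), (x=10, y=2), (x=3, y=3), (x=9, y=3), (x=4, y=4), (x=5, y=5), (x=7, y=5), (x=6, y=6)
  Distance 6: (x=1, y=2), (x=2, y=3), (x=3, y=4), (x=9, y=4), (x=4, y=5), (x=8, y=5), (x=5, y=6), (x=7, y=6), (x=6, y=7)
  Distance 7: (x=1, y=3), (x=2, y=4), (x=10, y=4), (x=3, y=5), (x=4, y=6), (x=8, y=6), (x=5, y=7), (x=7, y=7), (x=6, y=8)
  Distance 8: (x=0, y=3), (x=1, y=4), (x=2, y=5), (x=10, y=5), (x=3, y=6), (x=9, y=6), (x=4, y=7), (x=8, y=7), (x=5, y=8), (x=7, y=8), (x=6, y=9)
  Distance 9: (x=0, y=4), (x=1, y=5), (x=2, y=6), (x=10, y=6), (x=3, y=7), (x=9, y=7), (x=4, y=8), (x=8, y=8), (x=5, y=9), (x=7, y=9), (x=6, y=10)
  Distance 10: (x=0, y=5), (x=1, y=6), (x=10, y=7), (x=3, y=8), (x=9, y=8), (x=4, y=9), (x=8, y=9), (x=5, y=10), (x=7, y=10), (x=6, y=11)
  Distance 11: (x=0, y=6), (x=1, y=7), (x=2, y=8), (x=3, y=9), (x=9, y=9), (x=4, y=10), (x=8, y=10), (x=5, y=11), (x=7, y=11)
  Distance 12: (x=0, y=7), (x=1, y=8), (x=2, y=9), (x=10, y=9), (x=3, y=10), (x=9, y=10), (x=4, y=11), (x=8, y=11)  <- goal reached here
One shortest path (12 moves): (x=6, y=1) -> (x=5, y=1) -> (x=4, y=1) -> (x=3, y=1) -> (x=2, y=1) -> (x=2, y=2) -> (x=1, y=2) -> (x=1, y=3) -> (x=0, y=3) -> (x=0, y=4) -> (x=0, y=5) -> (x=0, y=6) -> (x=0, y=7)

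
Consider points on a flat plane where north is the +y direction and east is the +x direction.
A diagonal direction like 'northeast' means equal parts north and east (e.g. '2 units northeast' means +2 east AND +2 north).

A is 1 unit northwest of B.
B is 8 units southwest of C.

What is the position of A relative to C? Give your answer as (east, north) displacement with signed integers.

Place C at the origin (east=0, north=0).
  B is 8 units southwest of C: delta (east=-8, north=-8); B at (east=-8, north=-8).
  A is 1 unit northwest of B: delta (east=-1, north=+1); A at (east=-9, north=-7).
Therefore A relative to C: (east=-9, north=-7).

Answer: A is at (east=-9, north=-7) relative to C.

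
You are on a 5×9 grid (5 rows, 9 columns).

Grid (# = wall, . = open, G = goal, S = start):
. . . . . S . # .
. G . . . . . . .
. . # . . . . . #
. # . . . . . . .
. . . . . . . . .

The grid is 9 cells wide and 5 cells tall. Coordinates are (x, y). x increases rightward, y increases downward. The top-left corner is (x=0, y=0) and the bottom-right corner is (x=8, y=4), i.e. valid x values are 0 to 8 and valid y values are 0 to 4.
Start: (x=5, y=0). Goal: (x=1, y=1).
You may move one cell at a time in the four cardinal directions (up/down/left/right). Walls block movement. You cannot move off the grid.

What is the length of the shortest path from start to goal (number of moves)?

Answer: Shortest path length: 5

Derivation:
BFS from (x=5, y=0) until reaching (x=1, y=1):
  Distance 0: (x=5, y=0)
  Distance 1: (x=4, y=0), (x=6, y=0), (x=5, y=1)
  Distance 2: (x=3, y=0), (x=4, y=1), (x=6, y=1), (x=5, y=2)
  Distance 3: (x=2, y=0), (x=3, y=1), (x=7, y=1), (x=4, y=2), (x=6, y=2), (x=5, y=3)
  Distance 4: (x=1, y=0), (x=2, y=1), (x=8, y=1), (x=3, y=2), (x=7, y=2), (x=4, y=3), (x=6, y=3), (x=5, y=4)
  Distance 5: (x=0, y=0), (x=8, y=0), (x=1, y=1), (x=3, y=3), (x=7, y=3), (x=4, y=4), (x=6, y=4)  <- goal reached here
One shortest path (5 moves): (x=5, y=0) -> (x=4, y=0) -> (x=3, y=0) -> (x=2, y=0) -> (x=1, y=0) -> (x=1, y=1)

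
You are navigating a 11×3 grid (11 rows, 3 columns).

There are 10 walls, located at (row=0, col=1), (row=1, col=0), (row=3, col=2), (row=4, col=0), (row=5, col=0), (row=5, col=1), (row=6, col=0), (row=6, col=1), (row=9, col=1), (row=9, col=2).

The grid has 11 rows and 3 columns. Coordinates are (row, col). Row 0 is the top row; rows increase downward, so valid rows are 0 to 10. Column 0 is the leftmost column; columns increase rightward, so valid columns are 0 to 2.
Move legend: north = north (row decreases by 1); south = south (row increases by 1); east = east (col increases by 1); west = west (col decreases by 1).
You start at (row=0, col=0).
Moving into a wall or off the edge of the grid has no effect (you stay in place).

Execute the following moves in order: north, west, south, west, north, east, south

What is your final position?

Start: (row=0, col=0)
  north (north): blocked, stay at (row=0, col=0)
  west (west): blocked, stay at (row=0, col=0)
  south (south): blocked, stay at (row=0, col=0)
  west (west): blocked, stay at (row=0, col=0)
  north (north): blocked, stay at (row=0, col=0)
  east (east): blocked, stay at (row=0, col=0)
  south (south): blocked, stay at (row=0, col=0)
Final: (row=0, col=0)

Answer: Final position: (row=0, col=0)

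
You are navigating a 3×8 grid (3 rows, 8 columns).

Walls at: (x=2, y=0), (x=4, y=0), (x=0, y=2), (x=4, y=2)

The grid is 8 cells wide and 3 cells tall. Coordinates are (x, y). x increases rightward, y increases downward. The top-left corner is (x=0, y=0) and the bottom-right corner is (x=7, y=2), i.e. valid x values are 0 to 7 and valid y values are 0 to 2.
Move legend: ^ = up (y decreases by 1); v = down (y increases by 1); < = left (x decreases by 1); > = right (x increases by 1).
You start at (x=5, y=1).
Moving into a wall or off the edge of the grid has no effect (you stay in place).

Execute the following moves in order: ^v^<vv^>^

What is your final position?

Answer: Final position: (x=6, y=0)

Derivation:
Start: (x=5, y=1)
  ^ (up): (x=5, y=1) -> (x=5, y=0)
  v (down): (x=5, y=0) -> (x=5, y=1)
  ^ (up): (x=5, y=1) -> (x=5, y=0)
  < (left): blocked, stay at (x=5, y=0)
  v (down): (x=5, y=0) -> (x=5, y=1)
  v (down): (x=5, y=1) -> (x=5, y=2)
  ^ (up): (x=5, y=2) -> (x=5, y=1)
  > (right): (x=5, y=1) -> (x=6, y=1)
  ^ (up): (x=6, y=1) -> (x=6, y=0)
Final: (x=6, y=0)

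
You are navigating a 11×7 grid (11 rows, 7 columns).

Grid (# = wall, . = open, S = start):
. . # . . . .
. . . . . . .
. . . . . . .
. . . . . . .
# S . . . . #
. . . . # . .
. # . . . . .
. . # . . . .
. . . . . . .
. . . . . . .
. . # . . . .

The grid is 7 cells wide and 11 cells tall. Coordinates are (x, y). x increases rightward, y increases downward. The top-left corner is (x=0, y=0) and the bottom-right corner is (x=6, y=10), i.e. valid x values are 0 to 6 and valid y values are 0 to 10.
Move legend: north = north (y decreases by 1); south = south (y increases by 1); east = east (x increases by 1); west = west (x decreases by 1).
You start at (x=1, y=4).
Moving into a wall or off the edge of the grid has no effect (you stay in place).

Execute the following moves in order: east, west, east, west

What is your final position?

Answer: Final position: (x=1, y=4)

Derivation:
Start: (x=1, y=4)
  east (east): (x=1, y=4) -> (x=2, y=4)
  west (west): (x=2, y=4) -> (x=1, y=4)
  east (east): (x=1, y=4) -> (x=2, y=4)
  west (west): (x=2, y=4) -> (x=1, y=4)
Final: (x=1, y=4)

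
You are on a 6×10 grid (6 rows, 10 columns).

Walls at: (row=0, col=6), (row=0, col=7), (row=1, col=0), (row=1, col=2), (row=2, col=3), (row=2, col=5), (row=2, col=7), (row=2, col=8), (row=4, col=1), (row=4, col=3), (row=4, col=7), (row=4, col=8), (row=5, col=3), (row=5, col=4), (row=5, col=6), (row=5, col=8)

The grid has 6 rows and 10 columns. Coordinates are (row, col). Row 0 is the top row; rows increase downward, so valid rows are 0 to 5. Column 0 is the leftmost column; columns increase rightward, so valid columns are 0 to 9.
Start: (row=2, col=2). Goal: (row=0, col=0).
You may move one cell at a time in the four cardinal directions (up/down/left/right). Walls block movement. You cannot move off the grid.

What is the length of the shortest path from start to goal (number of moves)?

Answer: Shortest path length: 4

Derivation:
BFS from (row=2, col=2) until reaching (row=0, col=0):
  Distance 0: (row=2, col=2)
  Distance 1: (row=2, col=1), (row=3, col=2)
  Distance 2: (row=1, col=1), (row=2, col=0), (row=3, col=1), (row=3, col=3), (row=4, col=2)
  Distance 3: (row=0, col=1), (row=3, col=0), (row=3, col=4), (row=5, col=2)
  Distance 4: (row=0, col=0), (row=0, col=2), (row=2, col=4), (row=3, col=5), (row=4, col=0), (row=4, col=4), (row=5, col=1)  <- goal reached here
One shortest path (4 moves): (row=2, col=2) -> (row=2, col=1) -> (row=1, col=1) -> (row=0, col=1) -> (row=0, col=0)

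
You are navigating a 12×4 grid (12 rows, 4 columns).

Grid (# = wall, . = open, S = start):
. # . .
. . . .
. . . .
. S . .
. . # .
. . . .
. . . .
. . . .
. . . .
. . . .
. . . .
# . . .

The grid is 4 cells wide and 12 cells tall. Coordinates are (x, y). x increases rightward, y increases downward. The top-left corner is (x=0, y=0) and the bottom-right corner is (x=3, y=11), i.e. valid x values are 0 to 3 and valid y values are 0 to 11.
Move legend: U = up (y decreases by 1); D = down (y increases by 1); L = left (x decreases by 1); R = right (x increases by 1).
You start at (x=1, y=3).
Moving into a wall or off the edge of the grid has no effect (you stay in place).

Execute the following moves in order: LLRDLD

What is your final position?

Answer: Final position: (x=0, y=5)

Derivation:
Start: (x=1, y=3)
  L (left): (x=1, y=3) -> (x=0, y=3)
  L (left): blocked, stay at (x=0, y=3)
  R (right): (x=0, y=3) -> (x=1, y=3)
  D (down): (x=1, y=3) -> (x=1, y=4)
  L (left): (x=1, y=4) -> (x=0, y=4)
  D (down): (x=0, y=4) -> (x=0, y=5)
Final: (x=0, y=5)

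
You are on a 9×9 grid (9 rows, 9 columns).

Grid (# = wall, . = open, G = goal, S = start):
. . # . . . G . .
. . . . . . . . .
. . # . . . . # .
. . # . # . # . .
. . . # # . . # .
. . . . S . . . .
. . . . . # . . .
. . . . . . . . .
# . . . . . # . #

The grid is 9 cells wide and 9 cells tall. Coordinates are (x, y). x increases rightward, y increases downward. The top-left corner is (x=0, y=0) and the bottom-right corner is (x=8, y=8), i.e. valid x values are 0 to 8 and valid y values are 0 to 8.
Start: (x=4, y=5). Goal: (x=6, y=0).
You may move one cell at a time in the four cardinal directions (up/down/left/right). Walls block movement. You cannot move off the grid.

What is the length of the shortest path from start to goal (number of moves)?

Answer: Shortest path length: 7

Derivation:
BFS from (x=4, y=5) until reaching (x=6, y=0):
  Distance 0: (x=4, y=5)
  Distance 1: (x=3, y=5), (x=5, y=5), (x=4, y=6)
  Distance 2: (x=5, y=4), (x=2, y=5), (x=6, y=5), (x=3, y=6), (x=4, y=7)
  Distance 3: (x=5, y=3), (x=2, y=4), (x=6, y=4), (x=1, y=5), (x=7, y=5), (x=2, y=6), (x=6, y=6), (x=3, y=7), (x=5, y=7), (x=4, y=8)
  Distance 4: (x=5, y=2), (x=1, y=4), (x=0, y=5), (x=8, y=5), (x=1, y=6), (x=7, y=6), (x=2, y=7), (x=6, y=7), (x=3, y=8), (x=5, y=8)
  Distance 5: (x=5, y=1), (x=4, y=2), (x=6, y=2), (x=1, y=3), (x=0, y=4), (x=8, y=4), (x=0, y=6), (x=8, y=6), (x=1, y=7), (x=7, y=7), (x=2, y=8)
  Distance 6: (x=5, y=0), (x=4, y=1), (x=6, y=1), (x=1, y=2), (x=3, y=2), (x=0, y=3), (x=8, y=3), (x=0, y=7), (x=8, y=7), (x=1, y=8), (x=7, y=8)
  Distance 7: (x=4, y=0), (x=6, y=0), (x=1, y=1), (x=3, y=1), (x=7, y=1), (x=0, y=2), (x=8, y=2), (x=3, y=3), (x=7, y=3)  <- goal reached here
One shortest path (7 moves): (x=4, y=5) -> (x=5, y=5) -> (x=5, y=4) -> (x=5, y=3) -> (x=5, y=2) -> (x=6, y=2) -> (x=6, y=1) -> (x=6, y=0)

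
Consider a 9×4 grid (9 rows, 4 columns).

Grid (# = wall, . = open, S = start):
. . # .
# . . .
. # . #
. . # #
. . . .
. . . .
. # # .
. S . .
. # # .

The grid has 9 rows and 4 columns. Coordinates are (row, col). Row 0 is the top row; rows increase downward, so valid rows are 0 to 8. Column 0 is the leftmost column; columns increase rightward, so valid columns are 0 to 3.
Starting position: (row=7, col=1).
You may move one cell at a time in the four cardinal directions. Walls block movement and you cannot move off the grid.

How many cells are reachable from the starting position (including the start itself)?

Answer: Reachable cells: 19

Derivation:
BFS flood-fill from (row=7, col=1):
  Distance 0: (row=7, col=1)
  Distance 1: (row=7, col=0), (row=7, col=2)
  Distance 2: (row=6, col=0), (row=7, col=3), (row=8, col=0)
  Distance 3: (row=5, col=0), (row=6, col=3), (row=8, col=3)
  Distance 4: (row=4, col=0), (row=5, col=1), (row=5, col=3)
  Distance 5: (row=3, col=0), (row=4, col=1), (row=4, col=3), (row=5, col=2)
  Distance 6: (row=2, col=0), (row=3, col=1), (row=4, col=2)
Total reachable: 19 (grid has 26 open cells total)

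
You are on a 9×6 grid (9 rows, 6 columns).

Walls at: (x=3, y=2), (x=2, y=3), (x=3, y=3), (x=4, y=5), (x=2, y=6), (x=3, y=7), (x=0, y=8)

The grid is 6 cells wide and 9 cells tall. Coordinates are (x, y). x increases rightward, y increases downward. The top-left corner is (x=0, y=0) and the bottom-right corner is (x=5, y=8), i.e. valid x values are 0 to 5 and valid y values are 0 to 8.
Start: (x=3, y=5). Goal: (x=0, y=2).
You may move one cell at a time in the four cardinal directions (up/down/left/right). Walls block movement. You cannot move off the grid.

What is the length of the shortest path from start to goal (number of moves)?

Answer: Shortest path length: 6

Derivation:
BFS from (x=3, y=5) until reaching (x=0, y=2):
  Distance 0: (x=3, y=5)
  Distance 1: (x=3, y=4), (x=2, y=5), (x=3, y=6)
  Distance 2: (x=2, y=4), (x=4, y=4), (x=1, y=5), (x=4, y=6)
  Distance 3: (x=4, y=3), (x=1, y=4), (x=5, y=4), (x=0, y=5), (x=1, y=6), (x=5, y=6), (x=4, y=7)
  Distance 4: (x=4, y=2), (x=1, y=3), (x=5, y=3), (x=0, y=4), (x=5, y=5), (x=0, y=6), (x=1, y=7), (x=5, y=7), (x=4, y=8)
  Distance 5: (x=4, y=1), (x=1, y=2), (x=5, y=2), (x=0, y=3), (x=0, y=7), (x=2, y=7), (x=1, y=8), (x=3, y=8), (x=5, y=8)
  Distance 6: (x=4, y=0), (x=1, y=1), (x=3, y=1), (x=5, y=1), (x=0, y=2), (x=2, y=2), (x=2, y=8)  <- goal reached here
One shortest path (6 moves): (x=3, y=5) -> (x=2, y=5) -> (x=1, y=5) -> (x=0, y=5) -> (x=0, y=4) -> (x=0, y=3) -> (x=0, y=2)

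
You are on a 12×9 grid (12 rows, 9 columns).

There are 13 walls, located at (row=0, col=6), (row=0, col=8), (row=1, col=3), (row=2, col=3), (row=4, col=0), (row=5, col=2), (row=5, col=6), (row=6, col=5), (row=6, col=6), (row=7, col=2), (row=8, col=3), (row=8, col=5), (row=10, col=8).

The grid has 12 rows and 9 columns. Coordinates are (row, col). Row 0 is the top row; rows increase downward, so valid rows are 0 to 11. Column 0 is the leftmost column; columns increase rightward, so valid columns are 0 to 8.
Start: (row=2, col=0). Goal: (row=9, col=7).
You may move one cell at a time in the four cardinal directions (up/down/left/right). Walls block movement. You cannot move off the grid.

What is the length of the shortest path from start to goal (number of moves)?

Answer: Shortest path length: 14

Derivation:
BFS from (row=2, col=0) until reaching (row=9, col=7):
  Distance 0: (row=2, col=0)
  Distance 1: (row=1, col=0), (row=2, col=1), (row=3, col=0)
  Distance 2: (row=0, col=0), (row=1, col=1), (row=2, col=2), (row=3, col=1)
  Distance 3: (row=0, col=1), (row=1, col=2), (row=3, col=2), (row=4, col=1)
  Distance 4: (row=0, col=2), (row=3, col=3), (row=4, col=2), (row=5, col=1)
  Distance 5: (row=0, col=3), (row=3, col=4), (row=4, col=3), (row=5, col=0), (row=6, col=1)
  Distance 6: (row=0, col=4), (row=2, col=4), (row=3, col=5), (row=4, col=4), (row=5, col=3), (row=6, col=0), (row=6, col=2), (row=7, col=1)
  Distance 7: (row=0, col=5), (row=1, col=4), (row=2, col=5), (row=3, col=6), (row=4, col=5), (row=5, col=4), (row=6, col=3), (row=7, col=0), (row=8, col=1)
  Distance 8: (row=1, col=5), (row=2, col=6), (row=3, col=7), (row=4, col=6), (row=5, col=5), (row=6, col=4), (row=7, col=3), (row=8, col=0), (row=8, col=2), (row=9, col=1)
  Distance 9: (row=1, col=6), (row=2, col=7), (row=3, col=8), (row=4, col=7), (row=7, col=4), (row=9, col=0), (row=9, col=2), (row=10, col=1)
  Distance 10: (row=1, col=7), (row=2, col=8), (row=4, col=8), (row=5, col=7), (row=7, col=5), (row=8, col=4), (row=9, col=3), (row=10, col=0), (row=10, col=2), (row=11, col=1)
  Distance 11: (row=0, col=7), (row=1, col=8), (row=5, col=8), (row=6, col=7), (row=7, col=6), (row=9, col=4), (row=10, col=3), (row=11, col=0), (row=11, col=2)
  Distance 12: (row=6, col=8), (row=7, col=7), (row=8, col=6), (row=9, col=5), (row=10, col=4), (row=11, col=3)
  Distance 13: (row=7, col=8), (row=8, col=7), (row=9, col=6), (row=10, col=5), (row=11, col=4)
  Distance 14: (row=8, col=8), (row=9, col=7), (row=10, col=6), (row=11, col=5)  <- goal reached here
One shortest path (14 moves): (row=2, col=0) -> (row=2, col=1) -> (row=2, col=2) -> (row=3, col=2) -> (row=3, col=3) -> (row=3, col=4) -> (row=3, col=5) -> (row=3, col=6) -> (row=3, col=7) -> (row=4, col=7) -> (row=5, col=7) -> (row=6, col=7) -> (row=7, col=7) -> (row=8, col=7) -> (row=9, col=7)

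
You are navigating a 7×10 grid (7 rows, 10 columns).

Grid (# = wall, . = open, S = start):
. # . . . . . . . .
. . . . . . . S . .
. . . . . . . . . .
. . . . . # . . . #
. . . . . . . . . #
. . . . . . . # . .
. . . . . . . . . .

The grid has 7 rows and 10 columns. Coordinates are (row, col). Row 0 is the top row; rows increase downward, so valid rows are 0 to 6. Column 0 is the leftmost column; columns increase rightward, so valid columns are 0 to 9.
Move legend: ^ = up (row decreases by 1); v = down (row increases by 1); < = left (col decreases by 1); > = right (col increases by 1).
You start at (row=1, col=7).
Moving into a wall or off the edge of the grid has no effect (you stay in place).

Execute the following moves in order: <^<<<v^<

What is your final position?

Answer: Final position: (row=0, col=2)

Derivation:
Start: (row=1, col=7)
  < (left): (row=1, col=7) -> (row=1, col=6)
  ^ (up): (row=1, col=6) -> (row=0, col=6)
  < (left): (row=0, col=6) -> (row=0, col=5)
  < (left): (row=0, col=5) -> (row=0, col=4)
  < (left): (row=0, col=4) -> (row=0, col=3)
  v (down): (row=0, col=3) -> (row=1, col=3)
  ^ (up): (row=1, col=3) -> (row=0, col=3)
  < (left): (row=0, col=3) -> (row=0, col=2)
Final: (row=0, col=2)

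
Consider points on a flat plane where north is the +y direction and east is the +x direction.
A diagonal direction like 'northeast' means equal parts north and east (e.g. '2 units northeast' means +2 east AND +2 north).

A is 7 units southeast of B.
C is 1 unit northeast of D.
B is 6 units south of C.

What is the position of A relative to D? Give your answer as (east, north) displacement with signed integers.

Place D at the origin (east=0, north=0).
  C is 1 unit northeast of D: delta (east=+1, north=+1); C at (east=1, north=1).
  B is 6 units south of C: delta (east=+0, north=-6); B at (east=1, north=-5).
  A is 7 units southeast of B: delta (east=+7, north=-7); A at (east=8, north=-12).
Therefore A relative to D: (east=8, north=-12).

Answer: A is at (east=8, north=-12) relative to D.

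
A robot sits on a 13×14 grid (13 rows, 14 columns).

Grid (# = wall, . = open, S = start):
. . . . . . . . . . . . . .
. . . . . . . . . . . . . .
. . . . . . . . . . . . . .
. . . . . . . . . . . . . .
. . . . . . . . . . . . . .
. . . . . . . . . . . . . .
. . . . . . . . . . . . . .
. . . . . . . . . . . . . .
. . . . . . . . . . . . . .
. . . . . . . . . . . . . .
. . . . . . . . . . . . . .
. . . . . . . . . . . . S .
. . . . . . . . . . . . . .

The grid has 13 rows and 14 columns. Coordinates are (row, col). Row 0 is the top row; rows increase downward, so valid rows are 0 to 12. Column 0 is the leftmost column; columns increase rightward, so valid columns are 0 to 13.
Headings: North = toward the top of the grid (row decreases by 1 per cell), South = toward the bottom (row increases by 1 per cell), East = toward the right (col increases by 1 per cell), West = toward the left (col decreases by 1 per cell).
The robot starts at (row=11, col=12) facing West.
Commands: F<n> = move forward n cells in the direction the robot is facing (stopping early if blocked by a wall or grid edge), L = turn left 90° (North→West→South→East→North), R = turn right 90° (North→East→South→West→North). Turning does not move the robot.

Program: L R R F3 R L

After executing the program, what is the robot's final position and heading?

Start: (row=11, col=12), facing West
  L: turn left, now facing South
  R: turn right, now facing West
  R: turn right, now facing North
  F3: move forward 3, now at (row=8, col=12)
  R: turn right, now facing East
  L: turn left, now facing North
Final: (row=8, col=12), facing North

Answer: Final position: (row=8, col=12), facing North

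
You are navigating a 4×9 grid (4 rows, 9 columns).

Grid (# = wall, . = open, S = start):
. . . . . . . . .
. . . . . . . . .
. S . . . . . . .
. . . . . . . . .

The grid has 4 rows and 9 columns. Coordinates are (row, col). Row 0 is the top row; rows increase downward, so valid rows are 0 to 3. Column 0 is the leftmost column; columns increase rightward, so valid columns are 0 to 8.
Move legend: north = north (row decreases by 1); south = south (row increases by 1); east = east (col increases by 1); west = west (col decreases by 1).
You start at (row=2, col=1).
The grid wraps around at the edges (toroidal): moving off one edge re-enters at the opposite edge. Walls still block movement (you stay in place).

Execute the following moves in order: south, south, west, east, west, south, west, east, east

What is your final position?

Start: (row=2, col=1)
  south (south): (row=2, col=1) -> (row=3, col=1)
  south (south): (row=3, col=1) -> (row=0, col=1)
  west (west): (row=0, col=1) -> (row=0, col=0)
  east (east): (row=0, col=0) -> (row=0, col=1)
  west (west): (row=0, col=1) -> (row=0, col=0)
  south (south): (row=0, col=0) -> (row=1, col=0)
  west (west): (row=1, col=0) -> (row=1, col=8)
  east (east): (row=1, col=8) -> (row=1, col=0)
  east (east): (row=1, col=0) -> (row=1, col=1)
Final: (row=1, col=1)

Answer: Final position: (row=1, col=1)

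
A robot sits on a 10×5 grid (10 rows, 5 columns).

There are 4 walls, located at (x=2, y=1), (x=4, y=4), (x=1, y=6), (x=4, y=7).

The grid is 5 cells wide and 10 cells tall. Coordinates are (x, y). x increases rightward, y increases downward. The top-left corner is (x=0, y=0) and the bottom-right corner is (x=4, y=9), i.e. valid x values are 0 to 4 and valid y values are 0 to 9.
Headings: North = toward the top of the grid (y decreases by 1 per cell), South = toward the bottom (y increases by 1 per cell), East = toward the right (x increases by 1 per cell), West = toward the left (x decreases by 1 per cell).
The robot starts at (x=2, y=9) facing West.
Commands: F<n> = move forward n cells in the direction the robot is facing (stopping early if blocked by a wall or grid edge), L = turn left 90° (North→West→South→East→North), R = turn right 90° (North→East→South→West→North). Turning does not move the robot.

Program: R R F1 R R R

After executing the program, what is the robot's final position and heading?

Start: (x=2, y=9), facing West
  R: turn right, now facing North
  R: turn right, now facing East
  F1: move forward 1, now at (x=3, y=9)
  R: turn right, now facing South
  R: turn right, now facing West
  R: turn right, now facing North
Final: (x=3, y=9), facing North

Answer: Final position: (x=3, y=9), facing North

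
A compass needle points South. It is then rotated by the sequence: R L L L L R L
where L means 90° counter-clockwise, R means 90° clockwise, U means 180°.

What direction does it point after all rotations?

Start: South
  R (right (90° clockwise)) -> West
  L (left (90° counter-clockwise)) -> South
  L (left (90° counter-clockwise)) -> East
  L (left (90° counter-clockwise)) -> North
  L (left (90° counter-clockwise)) -> West
  R (right (90° clockwise)) -> North
  L (left (90° counter-clockwise)) -> West
Final: West

Answer: Final heading: West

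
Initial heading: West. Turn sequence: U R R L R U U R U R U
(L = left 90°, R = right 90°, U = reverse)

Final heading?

Answer: Final heading: East

Derivation:
Start: West
  U (U-turn (180°)) -> East
  R (right (90° clockwise)) -> South
  R (right (90° clockwise)) -> West
  L (left (90° counter-clockwise)) -> South
  R (right (90° clockwise)) -> West
  U (U-turn (180°)) -> East
  U (U-turn (180°)) -> West
  R (right (90° clockwise)) -> North
  U (U-turn (180°)) -> South
  R (right (90° clockwise)) -> West
  U (U-turn (180°)) -> East
Final: East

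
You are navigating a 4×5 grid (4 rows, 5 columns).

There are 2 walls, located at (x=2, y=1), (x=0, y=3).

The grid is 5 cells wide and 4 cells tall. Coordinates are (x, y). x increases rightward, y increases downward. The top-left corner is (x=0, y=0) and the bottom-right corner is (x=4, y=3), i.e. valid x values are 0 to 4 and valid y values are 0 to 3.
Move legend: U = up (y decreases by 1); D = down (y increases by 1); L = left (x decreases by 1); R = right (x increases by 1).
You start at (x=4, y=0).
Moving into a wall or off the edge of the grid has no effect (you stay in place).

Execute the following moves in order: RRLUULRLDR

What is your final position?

Start: (x=4, y=0)
  R (right): blocked, stay at (x=4, y=0)
  R (right): blocked, stay at (x=4, y=0)
  L (left): (x=4, y=0) -> (x=3, y=0)
  U (up): blocked, stay at (x=3, y=0)
  U (up): blocked, stay at (x=3, y=0)
  L (left): (x=3, y=0) -> (x=2, y=0)
  R (right): (x=2, y=0) -> (x=3, y=0)
  L (left): (x=3, y=0) -> (x=2, y=0)
  D (down): blocked, stay at (x=2, y=0)
  R (right): (x=2, y=0) -> (x=3, y=0)
Final: (x=3, y=0)

Answer: Final position: (x=3, y=0)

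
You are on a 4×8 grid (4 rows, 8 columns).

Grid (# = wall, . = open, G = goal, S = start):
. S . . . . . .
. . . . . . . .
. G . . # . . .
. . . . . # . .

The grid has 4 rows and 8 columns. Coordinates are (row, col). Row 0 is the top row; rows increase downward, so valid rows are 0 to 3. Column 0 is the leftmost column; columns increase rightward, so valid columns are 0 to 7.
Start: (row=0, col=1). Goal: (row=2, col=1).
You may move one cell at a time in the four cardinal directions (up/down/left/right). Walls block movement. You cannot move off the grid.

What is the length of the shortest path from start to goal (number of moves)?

BFS from (row=0, col=1) until reaching (row=2, col=1):
  Distance 0: (row=0, col=1)
  Distance 1: (row=0, col=0), (row=0, col=2), (row=1, col=1)
  Distance 2: (row=0, col=3), (row=1, col=0), (row=1, col=2), (row=2, col=1)  <- goal reached here
One shortest path (2 moves): (row=0, col=1) -> (row=1, col=1) -> (row=2, col=1)

Answer: Shortest path length: 2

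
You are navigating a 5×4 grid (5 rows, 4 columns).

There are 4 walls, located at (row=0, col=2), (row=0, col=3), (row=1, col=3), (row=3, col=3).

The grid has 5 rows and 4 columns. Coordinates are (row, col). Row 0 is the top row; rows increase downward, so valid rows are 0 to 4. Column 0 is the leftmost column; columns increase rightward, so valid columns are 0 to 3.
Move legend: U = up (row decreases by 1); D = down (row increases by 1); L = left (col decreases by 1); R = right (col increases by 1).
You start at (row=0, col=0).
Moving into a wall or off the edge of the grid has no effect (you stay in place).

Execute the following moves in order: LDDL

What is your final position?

Answer: Final position: (row=2, col=0)

Derivation:
Start: (row=0, col=0)
  L (left): blocked, stay at (row=0, col=0)
  D (down): (row=0, col=0) -> (row=1, col=0)
  D (down): (row=1, col=0) -> (row=2, col=0)
  L (left): blocked, stay at (row=2, col=0)
Final: (row=2, col=0)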